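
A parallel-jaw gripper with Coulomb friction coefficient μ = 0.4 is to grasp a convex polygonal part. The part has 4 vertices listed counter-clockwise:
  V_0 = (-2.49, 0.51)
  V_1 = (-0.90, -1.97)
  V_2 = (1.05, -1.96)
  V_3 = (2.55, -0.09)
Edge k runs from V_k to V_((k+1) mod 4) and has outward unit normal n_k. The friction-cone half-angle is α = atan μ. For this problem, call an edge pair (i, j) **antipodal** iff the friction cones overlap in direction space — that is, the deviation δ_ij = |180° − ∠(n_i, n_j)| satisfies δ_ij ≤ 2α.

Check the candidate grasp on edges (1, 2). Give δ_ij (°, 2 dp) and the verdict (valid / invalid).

δ = 129.03°, invalid

α = atan 0.4 = 21.80°;  2α = 43.60°
edge 1: e_1 = (+1.95, +0.01);  n_1 = (+0.0051, -1.0000)
edge 2: e_2 = (+1.50, +1.87);  n_2 = (+0.7801, -0.6257)
∠(n_1, n_2) = 50.97°
δ = |180° − 50.97°| = 129.03°
129.03° > 2α = 43.60°  →  invalid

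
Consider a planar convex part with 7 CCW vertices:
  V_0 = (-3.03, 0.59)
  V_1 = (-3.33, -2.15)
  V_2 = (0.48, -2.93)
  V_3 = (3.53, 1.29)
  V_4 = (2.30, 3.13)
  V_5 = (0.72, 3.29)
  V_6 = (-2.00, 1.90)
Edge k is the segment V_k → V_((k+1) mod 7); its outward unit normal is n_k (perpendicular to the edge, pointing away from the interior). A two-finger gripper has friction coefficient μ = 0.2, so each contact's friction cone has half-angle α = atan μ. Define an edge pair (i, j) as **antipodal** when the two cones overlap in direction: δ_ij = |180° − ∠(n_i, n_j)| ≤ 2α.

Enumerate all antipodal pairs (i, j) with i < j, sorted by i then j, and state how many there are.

α = atan 0.2 = 11.31°;  2α = 22.62°
n_0 = (-0.9941, +0.1088)
n_1 = (-0.2006, -0.9797)
n_2 = (+0.8105, -0.5858)
n_3 = (+0.8314, +0.5557)
n_4 = (+0.1008, +0.9949)
n_5 = (-0.4551, +0.8905)
n_6 = (-0.7861, +0.6181)
  (0,1): δ = 95.32°  ·
  (0,2): δ = 29.61°  ·
  (0,3): δ = 40.01°  ·
  (0,4): δ = 90.47°  ·
  (0,5): δ = 123.32°  ·
  (0,6): δ = 148.07°  ·
  (1,2): δ = 114.29°  ·
  (1,3): δ = 44.67°  ·
  (1,4): δ = 5.79°  ✓
  (1,5): δ = 38.64°  ·
  (1,6): δ = 63.39°  ·
  (2,3): δ = 110.38°  ·
  (2,4): δ = 59.92°  ·
  (2,5): δ = 27.07°  ·
  (2,6): δ = 2.32°  ✓
  (3,4): δ = 129.54°  ·
  (3,5): δ = 96.69°  ·
  (3,6): δ = 71.94°  ·
  (4,5): δ = 147.15°  ·
  (4,6): δ = 122.39°  ·
  (5,6): δ = 155.24°  ·
antipodal pairs: 2

count = 2; pairs: (1,4), (2,6)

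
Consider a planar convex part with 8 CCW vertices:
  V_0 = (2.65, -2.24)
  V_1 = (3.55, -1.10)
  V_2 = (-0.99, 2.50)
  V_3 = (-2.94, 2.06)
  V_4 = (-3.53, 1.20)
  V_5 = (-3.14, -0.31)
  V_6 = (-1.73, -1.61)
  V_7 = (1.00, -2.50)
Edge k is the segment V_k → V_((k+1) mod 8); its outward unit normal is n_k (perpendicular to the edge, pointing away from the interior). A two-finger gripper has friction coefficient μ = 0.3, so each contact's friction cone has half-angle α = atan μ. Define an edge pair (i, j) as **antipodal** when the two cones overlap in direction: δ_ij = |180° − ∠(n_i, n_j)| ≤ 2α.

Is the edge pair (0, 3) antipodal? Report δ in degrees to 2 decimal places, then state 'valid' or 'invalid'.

δ = 3.84°, valid

α = atan 0.3 = 16.70°;  2α = 33.40°
edge 0: e_0 = (+0.90, +1.14);  n_0 = (+0.7849, -0.6196)
edge 3: e_3 = (-0.59, -0.86);  n_3 = (-0.8246, +0.5657)
∠(n_0, n_3) = 176.16°
δ = |180° − 176.16°| = 3.84°
3.84° ≤ 2α = 33.40°  →  valid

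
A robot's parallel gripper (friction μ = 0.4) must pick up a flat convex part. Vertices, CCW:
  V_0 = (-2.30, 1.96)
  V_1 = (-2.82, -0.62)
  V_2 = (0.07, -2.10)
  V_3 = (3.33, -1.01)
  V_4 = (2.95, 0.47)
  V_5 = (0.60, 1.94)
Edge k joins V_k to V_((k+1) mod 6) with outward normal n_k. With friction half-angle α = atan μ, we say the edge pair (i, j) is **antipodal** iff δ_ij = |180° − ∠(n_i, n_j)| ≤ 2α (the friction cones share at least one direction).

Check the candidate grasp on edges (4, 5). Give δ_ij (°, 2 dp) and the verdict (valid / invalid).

δ = 148.37°, invalid

α = atan 0.4 = 21.80°;  2α = 43.60°
edge 4: e_4 = (-2.35, +1.47);  n_4 = (+0.5303, +0.8478)
edge 5: e_5 = (-2.90, +0.02);  n_5 = (+0.0069, +1.0000)
∠(n_4, n_5) = 31.63°
δ = |180° − 31.63°| = 148.37°
148.37° > 2α = 43.60°  →  invalid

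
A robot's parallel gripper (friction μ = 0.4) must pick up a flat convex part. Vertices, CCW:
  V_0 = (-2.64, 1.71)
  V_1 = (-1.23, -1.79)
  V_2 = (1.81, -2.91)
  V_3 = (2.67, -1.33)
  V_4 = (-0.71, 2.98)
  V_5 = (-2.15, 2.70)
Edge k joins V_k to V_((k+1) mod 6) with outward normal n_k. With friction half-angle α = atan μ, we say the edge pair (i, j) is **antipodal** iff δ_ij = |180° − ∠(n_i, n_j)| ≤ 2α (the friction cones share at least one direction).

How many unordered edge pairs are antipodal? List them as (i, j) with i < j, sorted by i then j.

count = 4; pairs: (0,3), (1,3), (1,4), (2,5)

α = atan 0.4 = 21.80°;  2α = 43.60°
n_0 = (-0.9276, -0.3737)
n_1 = (-0.3457, -0.9383)
n_2 = (+0.8783, -0.4781)
n_3 = (+0.7869, +0.6171)
n_4 = (-0.1909, +0.9816)
n_5 = (-0.8962, +0.4436)
  (0,1): δ = 132.17°  ·
  (0,2): δ = 50.50°  ·
  (0,3): δ = 16.16°  ✓
  (0,4): δ = 79.06°  ·
  (0,5): δ = 131.72°  ·
  (1,2): δ = 98.33°  ·
  (1,3): δ = 31.67°  ✓
  (1,4): δ = 31.23°  ✓
  (1,5): δ = 83.89°  ·
  (2,3): δ = 113.34°  ·
  (2,4): δ = 50.44°  ·
  (2,5): δ = 2.23°  ✓
  (3,4): δ = 117.10°  ·
  (3,5): δ = 64.44°  ·
  (4,5): δ = 127.34°  ·
antipodal pairs: 4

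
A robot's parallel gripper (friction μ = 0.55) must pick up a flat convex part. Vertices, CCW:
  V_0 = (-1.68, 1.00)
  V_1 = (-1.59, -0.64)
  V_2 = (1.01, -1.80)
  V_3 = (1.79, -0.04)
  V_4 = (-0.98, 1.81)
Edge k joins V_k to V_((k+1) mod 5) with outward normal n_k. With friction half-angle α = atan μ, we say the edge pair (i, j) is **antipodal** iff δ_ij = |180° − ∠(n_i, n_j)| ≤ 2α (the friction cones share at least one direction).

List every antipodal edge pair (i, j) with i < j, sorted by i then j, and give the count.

count = 4; pairs: (0,2), (0,3), (1,3), (2,4)

α = atan 0.55 = 28.81°;  2α = 57.62°
n_0 = (-0.9985, -0.0548)
n_1 = (-0.4074, -0.9132)
n_2 = (+0.9142, -0.4052)
n_3 = (+0.5554, +0.8316)
n_4 = (-0.7566, +0.6539)
  (0,1): δ = 117.19°  ·
  (0,2): δ = 27.04°  ✓
  (0,3): δ = 53.12°  ✓
  (0,4): δ = 136.03°  ·
  (1,2): δ = 89.86°  ·
  (1,3): δ = 9.69°  ✓
  (1,4): δ = 73.21°  ·
  (2,3): δ = 99.84°  ·
  (2,4): δ = 16.93°  ✓
  (3,4): δ = 97.10°  ·
antipodal pairs: 4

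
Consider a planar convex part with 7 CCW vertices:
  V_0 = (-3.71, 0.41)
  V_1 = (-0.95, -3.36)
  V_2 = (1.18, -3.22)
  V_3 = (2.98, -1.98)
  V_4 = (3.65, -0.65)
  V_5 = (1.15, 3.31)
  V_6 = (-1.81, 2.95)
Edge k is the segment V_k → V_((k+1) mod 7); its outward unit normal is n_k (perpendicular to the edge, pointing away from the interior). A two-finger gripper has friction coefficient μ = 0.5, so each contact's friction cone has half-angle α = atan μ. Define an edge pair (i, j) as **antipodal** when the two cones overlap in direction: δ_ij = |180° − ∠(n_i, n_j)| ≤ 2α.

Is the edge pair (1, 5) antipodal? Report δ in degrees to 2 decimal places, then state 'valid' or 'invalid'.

α = atan 0.5 = 26.57°;  2α = 53.13°
edge 1: e_1 = (+2.13, +0.14);  n_1 = (+0.0656, -0.9978)
edge 5: e_5 = (-2.96, -0.36);  n_5 = (-0.1207, +0.9927)
∠(n_1, n_5) = 176.83°
δ = |180° − 176.83°| = 3.17°
3.17° ≤ 2α = 53.13°  →  valid

δ = 3.17°, valid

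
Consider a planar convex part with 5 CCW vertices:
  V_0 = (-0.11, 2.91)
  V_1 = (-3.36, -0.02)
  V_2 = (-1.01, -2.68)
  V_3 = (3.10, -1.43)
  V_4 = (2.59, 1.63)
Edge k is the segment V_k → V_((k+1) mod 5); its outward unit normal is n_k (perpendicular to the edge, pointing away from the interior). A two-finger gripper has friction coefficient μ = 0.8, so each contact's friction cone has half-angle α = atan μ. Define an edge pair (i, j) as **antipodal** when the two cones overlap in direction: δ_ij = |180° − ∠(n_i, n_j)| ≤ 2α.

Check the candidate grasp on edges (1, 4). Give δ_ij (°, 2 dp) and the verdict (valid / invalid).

δ = 23.18°, valid

α = atan 0.8 = 38.66°;  2α = 77.32°
edge 1: e_1 = (+2.35, -2.66);  n_1 = (-0.7494, -0.6621)
edge 4: e_4 = (-2.70, +1.28);  n_4 = (+0.4284, +0.9036)
∠(n_1, n_4) = 156.82°
δ = |180° − 156.82°| = 23.18°
23.18° ≤ 2α = 77.32°  →  valid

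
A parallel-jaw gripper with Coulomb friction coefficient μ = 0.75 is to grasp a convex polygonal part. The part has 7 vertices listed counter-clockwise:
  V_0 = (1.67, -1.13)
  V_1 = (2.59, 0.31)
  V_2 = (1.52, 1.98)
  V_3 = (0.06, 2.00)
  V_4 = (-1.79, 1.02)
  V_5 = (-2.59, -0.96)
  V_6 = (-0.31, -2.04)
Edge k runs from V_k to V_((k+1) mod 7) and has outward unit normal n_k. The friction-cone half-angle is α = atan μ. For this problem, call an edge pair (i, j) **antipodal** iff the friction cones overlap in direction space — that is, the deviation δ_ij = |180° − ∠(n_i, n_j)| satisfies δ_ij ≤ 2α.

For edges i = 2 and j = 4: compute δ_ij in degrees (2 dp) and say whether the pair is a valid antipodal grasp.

δ = 111.22°, invalid

α = atan 0.75 = 36.87°;  2α = 73.74°
edge 2: e_2 = (-1.46, +0.02);  n_2 = (+0.0137, +0.9999)
edge 4: e_4 = (-0.80, -1.98);  n_4 = (-0.9272, +0.3746)
∠(n_2, n_4) = 68.78°
δ = |180° − 68.78°| = 111.22°
111.22° > 2α = 73.74°  →  invalid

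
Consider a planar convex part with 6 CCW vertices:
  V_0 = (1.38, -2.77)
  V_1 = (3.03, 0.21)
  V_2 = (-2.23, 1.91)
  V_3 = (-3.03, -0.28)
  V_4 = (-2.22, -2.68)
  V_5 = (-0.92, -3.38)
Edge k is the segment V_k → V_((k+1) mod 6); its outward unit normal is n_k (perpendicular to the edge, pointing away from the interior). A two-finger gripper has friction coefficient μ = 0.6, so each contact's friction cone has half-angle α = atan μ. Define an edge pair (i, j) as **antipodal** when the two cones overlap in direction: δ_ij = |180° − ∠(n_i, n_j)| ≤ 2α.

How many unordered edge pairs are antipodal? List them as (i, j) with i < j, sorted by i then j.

count = 6; pairs: (0,2), (0,3), (1,3), (1,4), (1,5), (2,5)

α = atan 0.6 = 30.96°;  2α = 61.93°
n_0 = (+0.8748, -0.4844)
n_1 = (+0.3075, +0.9515)
n_2 = (-0.9393, +0.3431)
n_3 = (-0.9475, -0.3198)
n_4 = (-0.4741, -0.8805)
n_5 = (+0.2564, -0.9666)
  (0,1): δ = 78.94°  ·
  (0,2): δ = 8.91°  ✓
  (0,3): δ = 47.62°  ✓
  (0,4): δ = 90.67°  ·
  (0,5): δ = 133.83°  ·
  (1,2): δ = 92.16°  ·
  (1,3): δ = 53.44°  ✓
  (1,4): δ = 10.39°  ✓
  (1,5): δ = 32.76°  ✓
  (2,3): δ = 141.28°  ·
  (2,4): δ = 98.23°  ·
  (2,5): δ = 55.08°  ✓
  (3,4): δ = 136.95°  ·
  (3,5): δ = 93.80°  ·
  (4,5): δ = 136.85°  ·
antipodal pairs: 6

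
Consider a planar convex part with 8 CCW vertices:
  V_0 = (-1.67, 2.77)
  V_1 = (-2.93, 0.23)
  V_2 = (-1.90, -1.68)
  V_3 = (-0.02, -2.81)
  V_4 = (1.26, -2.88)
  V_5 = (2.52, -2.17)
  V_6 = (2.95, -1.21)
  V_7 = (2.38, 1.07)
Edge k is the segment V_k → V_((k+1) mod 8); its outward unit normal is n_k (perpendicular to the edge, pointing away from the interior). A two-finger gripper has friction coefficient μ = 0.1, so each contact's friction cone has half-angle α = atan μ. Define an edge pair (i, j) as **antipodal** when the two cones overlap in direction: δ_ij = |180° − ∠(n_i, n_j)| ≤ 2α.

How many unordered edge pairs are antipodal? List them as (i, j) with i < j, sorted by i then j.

α = atan 0.1 = 5.71°;  2α = 11.42°
n_0 = (-0.8958, +0.4444)
n_1 = (-0.8802, -0.4746)
n_2 = (-0.5152, -0.8571)
n_3 = (-0.0546, -0.9985)
n_4 = (+0.4909, -0.8712)
n_5 = (+0.9126, -0.4088)
n_6 = (+0.9701, +0.2425)
n_7 = (+0.3870, +0.9221)
  (0,1): δ = 125.28°  ·
  (0,2): δ = 94.62°  ·
  (0,3): δ = 66.75°  ·
  (0,4): δ = 34.21°  ·
  (0,5): δ = 2.26°  ✓
  (0,6): δ = 40.42°  ·
  (0,7): δ = 93.61°  ·
  (1,2): δ = 149.35°  ·
  (1,3): δ = 121.47°  ·
  (1,4): δ = 88.94°  ·
  (1,5): δ = 52.46°  ·
  (1,6): δ = 14.30°  ·
  (1,7): δ = 38.89°  ·
  (2,3): δ = 152.12°  ·
  (2,4): δ = 119.59°  ·
  (2,5): δ = 83.12°  ·
  (2,6): δ = 44.96°  ·
  (2,7): δ = 8.24°  ✓
  (3,4): δ = 147.47°  ·
  (3,5): δ = 111.00°  ·
  (3,6): δ = 72.83°  ·
  (3,7): δ = 19.64°  ·
  (4,5): δ = 143.53°  ·
  (4,6): δ = 105.36°  ·
  (4,7): δ = 52.17°  ·
  (5,6): δ = 141.84°  ·
  (5,7): δ = 88.64°  ·
  (6,7): δ = 126.81°  ·
antipodal pairs: 2

count = 2; pairs: (0,5), (2,7)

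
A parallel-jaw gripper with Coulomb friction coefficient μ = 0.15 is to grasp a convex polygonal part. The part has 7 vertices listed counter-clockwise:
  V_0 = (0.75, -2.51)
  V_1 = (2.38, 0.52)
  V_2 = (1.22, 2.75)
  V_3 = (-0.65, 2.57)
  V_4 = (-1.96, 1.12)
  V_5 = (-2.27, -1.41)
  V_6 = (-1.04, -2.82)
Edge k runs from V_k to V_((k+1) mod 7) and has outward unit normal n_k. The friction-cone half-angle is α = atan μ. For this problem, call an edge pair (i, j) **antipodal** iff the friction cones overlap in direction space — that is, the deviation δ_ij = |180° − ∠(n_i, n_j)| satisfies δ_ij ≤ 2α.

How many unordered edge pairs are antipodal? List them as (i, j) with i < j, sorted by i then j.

count = 3; pairs: (0,3), (1,5), (2,6)

α = atan 0.15 = 8.53°;  2α = 17.06°
n_0 = (+0.8807, -0.4738)
n_1 = (+0.8872, +0.4615)
n_2 = (-0.0958, +0.9954)
n_3 = (-0.7420, +0.6704)
n_4 = (-0.9926, +0.1216)
n_5 = (-0.7536, -0.6574)
n_6 = (+0.1706, -0.9853)
  (0,1): δ = 124.24°  ·
  (0,2): δ = 56.22°  ·
  (0,3): δ = 13.82°  ✓
  (0,4): δ = 21.29°  ·
  (0,5): δ = 69.38°  ·
  (0,6): δ = 128.10°  ·
  (1,2): δ = 111.98°  ·
  (1,3): δ = 69.58°  ·
  (1,4): δ = 34.47°  ·
  (1,5): δ = 13.62°  ✓
  (1,6): δ = 72.34°  ·
  (2,3): δ = 137.59°  ·
  (2,4): δ = 102.48°  ·
  (2,5): δ = 54.40°  ·
  (2,6): δ = 4.33°  ✓
  (3,4): δ = 144.89°  ·
  (3,5): δ = 96.80°  ·
  (3,6): δ = 38.08°  ·
  (4,5): δ = 131.91°  ·
  (4,6): δ = 73.19°  ·
  (5,6): δ = 121.27°  ·
antipodal pairs: 3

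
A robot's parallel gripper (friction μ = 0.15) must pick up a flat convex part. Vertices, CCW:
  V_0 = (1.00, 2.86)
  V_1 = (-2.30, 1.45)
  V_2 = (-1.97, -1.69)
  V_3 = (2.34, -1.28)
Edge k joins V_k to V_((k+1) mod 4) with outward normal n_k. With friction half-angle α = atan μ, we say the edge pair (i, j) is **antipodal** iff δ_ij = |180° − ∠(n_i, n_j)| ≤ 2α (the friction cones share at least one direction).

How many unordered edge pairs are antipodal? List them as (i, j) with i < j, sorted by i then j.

α = atan 0.15 = 8.53°;  2α = 17.06°
n_0 = (-0.3929, +0.9196)
n_1 = (-0.9945, -0.1045)
n_2 = (+0.0947, -0.9955)
n_3 = (+0.9514, +0.3079)
  (0,1): δ = 107.14°  ·
  (0,2): δ = 17.70°  ·
  (0,3): δ = 84.80°  ·
  (1,2): δ = 90.57°  ·
  (1,3): δ = 11.94°  ✓
  (2,3): δ = 77.50°  ·
antipodal pairs: 1

count = 1; pairs: (1,3)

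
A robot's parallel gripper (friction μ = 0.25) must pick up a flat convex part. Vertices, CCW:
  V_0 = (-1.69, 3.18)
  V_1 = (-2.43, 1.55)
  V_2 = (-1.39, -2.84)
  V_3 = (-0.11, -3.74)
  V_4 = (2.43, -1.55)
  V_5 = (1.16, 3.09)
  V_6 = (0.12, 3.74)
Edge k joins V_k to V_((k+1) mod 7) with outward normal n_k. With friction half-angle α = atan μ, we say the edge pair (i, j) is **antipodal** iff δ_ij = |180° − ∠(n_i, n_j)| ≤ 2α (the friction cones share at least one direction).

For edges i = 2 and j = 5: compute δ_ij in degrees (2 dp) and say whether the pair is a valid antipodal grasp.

δ = 3.11°, valid

α = atan 0.25 = 14.04°;  2α = 28.07°
edge 2: e_2 = (+1.28, -0.90);  n_2 = (-0.5752, -0.8180)
edge 5: e_5 = (-1.04, +0.65);  n_5 = (+0.5300, +0.8480)
∠(n_2, n_5) = 176.89°
δ = |180° − 176.89°| = 3.11°
3.11° ≤ 2α = 28.07°  →  valid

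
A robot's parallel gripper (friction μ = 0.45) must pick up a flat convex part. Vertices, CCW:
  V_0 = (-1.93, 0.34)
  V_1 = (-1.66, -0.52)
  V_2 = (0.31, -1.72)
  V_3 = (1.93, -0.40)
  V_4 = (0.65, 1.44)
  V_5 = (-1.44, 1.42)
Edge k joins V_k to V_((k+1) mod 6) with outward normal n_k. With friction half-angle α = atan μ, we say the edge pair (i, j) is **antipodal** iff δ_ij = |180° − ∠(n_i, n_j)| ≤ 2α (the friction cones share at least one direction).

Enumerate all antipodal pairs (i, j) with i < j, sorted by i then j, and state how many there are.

α = atan 0.45 = 24.23°;  2α = 48.46°
n_0 = (-0.9541, -0.2995)
n_1 = (-0.5202, -0.8540)
n_2 = (+0.6317, -0.7752)
n_3 = (+0.8209, +0.5711)
n_4 = (-0.0096, +1.0000)
n_5 = (-0.9107, +0.4132)
  (0,1): δ = 138.78°  ·
  (0,2): δ = 68.26°  ·
  (0,3): δ = 17.39°  ✓
  (0,4): δ = 73.12°  ·
  (0,5): δ = 138.17°  ·
  (1,2): δ = 109.48°  ·
  (1,3): δ = 23.83°  ✓
  (1,4): δ = 31.90°  ✓
  (1,5): δ = 96.94°  ·
  (2,3): δ = 94.35°  ·
  (2,4): δ = 38.63°  ✓
  (2,5): δ = 26.42°  ✓
  (3,4): δ = 124.28°  ·
  (3,5): δ = 59.23°  ·
  (4,5): δ = 114.95°  ·
antipodal pairs: 5

count = 5; pairs: (0,3), (1,3), (1,4), (2,4), (2,5)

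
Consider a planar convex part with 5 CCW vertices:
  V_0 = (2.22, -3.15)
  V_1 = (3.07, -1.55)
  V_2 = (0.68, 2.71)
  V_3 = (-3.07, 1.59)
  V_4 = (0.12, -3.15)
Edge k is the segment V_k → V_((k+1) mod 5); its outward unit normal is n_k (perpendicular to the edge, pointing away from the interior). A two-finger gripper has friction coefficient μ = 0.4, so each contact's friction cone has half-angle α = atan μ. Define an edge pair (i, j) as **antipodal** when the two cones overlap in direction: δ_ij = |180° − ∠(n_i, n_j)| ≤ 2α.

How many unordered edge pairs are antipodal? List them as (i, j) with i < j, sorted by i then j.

α = atan 0.4 = 21.80°;  2α = 43.60°
n_0 = (+0.8831, -0.4692)
n_1 = (+0.8721, +0.4893)
n_2 = (-0.2862, +0.9582)
n_3 = (-0.8296, -0.5583)
n_4 = (+0.0000, -1.0000)
  (0,1): δ = 122.73°  ·
  (0,2): δ = 45.39°  ·
  (0,3): δ = 61.92°  ·
  (0,4): δ = 117.98°  ·
  (1,2): δ = 102.66°  ·
  (1,3): δ = 4.65°  ✓
  (1,4): δ = 60.71°  ·
  (2,3): δ = 72.69°  ·
  (2,4): δ = 16.63°  ✓
  (3,4): δ = 123.94°  ·
antipodal pairs: 2

count = 2; pairs: (1,3), (2,4)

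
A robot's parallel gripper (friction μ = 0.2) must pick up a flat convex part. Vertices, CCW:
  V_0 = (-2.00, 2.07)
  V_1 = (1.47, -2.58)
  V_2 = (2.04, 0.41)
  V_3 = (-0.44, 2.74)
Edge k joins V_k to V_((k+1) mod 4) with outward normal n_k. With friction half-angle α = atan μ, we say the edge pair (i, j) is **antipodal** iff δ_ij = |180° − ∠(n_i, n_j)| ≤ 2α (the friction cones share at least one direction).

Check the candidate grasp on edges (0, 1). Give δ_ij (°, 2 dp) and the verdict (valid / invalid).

α = atan 0.2 = 11.31°;  2α = 22.62°
edge 0: e_0 = (+3.47, -4.65);  n_0 = (-0.8014, -0.5981)
edge 1: e_1 = (+0.57, +2.99);  n_1 = (+0.9823, -0.1873)
∠(n_0, n_1) = 132.48°
δ = |180° − 132.48°| = 47.52°
47.52° > 2α = 22.62°  →  invalid

δ = 47.52°, invalid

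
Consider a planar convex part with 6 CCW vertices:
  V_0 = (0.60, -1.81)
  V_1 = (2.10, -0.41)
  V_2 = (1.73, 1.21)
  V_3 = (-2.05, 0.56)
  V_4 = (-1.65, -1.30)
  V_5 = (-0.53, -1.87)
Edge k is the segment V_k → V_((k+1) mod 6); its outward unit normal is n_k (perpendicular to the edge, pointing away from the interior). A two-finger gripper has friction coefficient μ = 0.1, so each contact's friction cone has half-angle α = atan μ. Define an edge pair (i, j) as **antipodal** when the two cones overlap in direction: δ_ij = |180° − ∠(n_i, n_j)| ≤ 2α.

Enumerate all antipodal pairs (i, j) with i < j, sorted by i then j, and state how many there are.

count = 2; pairs: (1,3), (2,5)

α = atan 0.1 = 5.71°;  2α = 11.42°
n_0 = (+0.6823, -0.7311)
n_1 = (+0.9749, +0.2227)
n_2 = (-0.1695, +0.9855)
n_3 = (-0.9776, -0.2102)
n_4 = (-0.4536, -0.8912)
n_5 = (+0.0530, -0.9986)
  (0,1): δ = 120.16°  ·
  (0,2): δ = 33.27°  ·
  (0,3): δ = 59.11°  ·
  (0,4): δ = 110.00°  ·
  (0,5): δ = 140.01°  ·
  (1,2): δ = 93.11°  ·
  (1,3): δ = 0.73°  ✓
  (1,4): δ = 50.16°  ·
  (1,5): δ = 80.17°  ·
  (2,3): δ = 87.62°  ·
  (2,4): δ = 36.73°  ·
  (2,5): δ = 6.72°  ✓
  (3,4): δ = 129.11°  ·
  (3,5): δ = 99.10°  ·
  (4,5): δ = 149.99°  ·
antipodal pairs: 2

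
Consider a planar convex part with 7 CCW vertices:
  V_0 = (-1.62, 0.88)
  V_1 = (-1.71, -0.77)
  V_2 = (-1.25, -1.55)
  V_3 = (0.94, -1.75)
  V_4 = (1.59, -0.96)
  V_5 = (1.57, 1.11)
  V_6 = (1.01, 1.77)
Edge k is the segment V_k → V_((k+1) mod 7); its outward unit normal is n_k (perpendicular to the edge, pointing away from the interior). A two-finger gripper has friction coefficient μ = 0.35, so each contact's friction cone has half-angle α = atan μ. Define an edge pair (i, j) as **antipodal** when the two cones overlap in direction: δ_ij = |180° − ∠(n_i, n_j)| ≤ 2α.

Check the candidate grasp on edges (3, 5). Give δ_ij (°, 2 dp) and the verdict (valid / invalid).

δ = 100.24°, invalid

α = atan 0.35 = 19.29°;  2α = 38.58°
edge 3: e_3 = (+0.65, +0.79);  n_3 = (+0.7722, -0.6354)
edge 5: e_5 = (-0.56, +0.66);  n_5 = (+0.7625, +0.6470)
∠(n_3, n_5) = 79.76°
δ = |180° − 79.76°| = 100.24°
100.24° > 2α = 38.58°  →  invalid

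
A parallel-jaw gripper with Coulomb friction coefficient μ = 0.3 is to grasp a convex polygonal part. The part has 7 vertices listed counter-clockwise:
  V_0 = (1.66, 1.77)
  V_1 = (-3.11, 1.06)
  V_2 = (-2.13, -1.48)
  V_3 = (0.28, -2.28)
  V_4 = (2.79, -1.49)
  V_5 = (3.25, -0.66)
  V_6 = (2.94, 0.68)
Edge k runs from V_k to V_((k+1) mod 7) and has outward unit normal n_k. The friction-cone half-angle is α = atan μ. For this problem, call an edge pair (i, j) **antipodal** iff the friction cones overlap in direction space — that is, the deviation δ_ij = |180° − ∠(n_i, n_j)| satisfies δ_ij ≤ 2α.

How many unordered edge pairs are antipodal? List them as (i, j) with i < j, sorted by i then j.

count = 5; pairs: (0,2), (0,3), (1,5), (1,6), (2,6)

α = atan 0.3 = 16.70°;  2α = 33.40°
n_0 = (-0.1472, +0.9891)
n_1 = (-0.9330, -0.3600)
n_2 = (-0.3150, -0.9491)
n_3 = (+0.3002, -0.9539)
n_4 = (+0.8747, -0.4847)
n_5 = (+0.9743, +0.2254)
n_6 = (+0.6483, +0.7614)
  (0,1): δ = 77.37°  ·
  (0,2): δ = 26.83°  ✓
  (0,3): δ = 9.00°  ✓
  (0,4): δ = 52.54°  ·
  (0,5): δ = 94.56°  ·
  (0,6): δ = 131.12°  ·
  (1,2): δ = 129.46°  ·
  (1,3): δ = 93.63°  ·
  (1,4): δ = 50.09°  ·
  (1,5): δ = 8.07°  ✓
  (1,6): δ = 28.49°  ✓
  (2,3): δ = 144.17°  ·
  (2,4): δ = 100.63°  ·
  (2,5): δ = 58.61°  ·
  (2,6): δ = 22.05°  ✓
  (3,4): δ = 136.47°  ·
  (3,5): δ = 94.45°  ·
  (3,6): δ = 57.89°  ·
  (4,5): δ = 137.98°  ·
  (4,6): δ = 101.42°  ·
  (5,6): δ = 143.44°  ·
antipodal pairs: 5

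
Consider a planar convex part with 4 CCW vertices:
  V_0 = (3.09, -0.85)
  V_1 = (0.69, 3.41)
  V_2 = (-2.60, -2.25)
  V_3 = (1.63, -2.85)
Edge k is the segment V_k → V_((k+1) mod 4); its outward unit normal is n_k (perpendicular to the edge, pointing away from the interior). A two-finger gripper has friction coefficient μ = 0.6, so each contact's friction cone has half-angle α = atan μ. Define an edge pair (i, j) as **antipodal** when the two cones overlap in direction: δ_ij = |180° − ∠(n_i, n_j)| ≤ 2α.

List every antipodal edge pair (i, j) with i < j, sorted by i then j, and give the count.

α = atan 0.6 = 30.96°;  2α = 61.93°
n_0 = (+0.8712, +0.4908)
n_1 = (-0.8646, +0.5025)
n_2 = (-0.1404, -0.9901)
n_3 = (+0.8077, -0.5896)
  (0,1): δ = 59.56°  ✓
  (0,2): δ = 52.53°  ✓
  (0,3): δ = 114.47°  ·
  (1,2): δ = 67.90°  ·
  (1,3): δ = 5.96°  ✓
  (2,3): δ = 118.06°  ·
antipodal pairs: 3

count = 3; pairs: (0,1), (0,2), (1,3)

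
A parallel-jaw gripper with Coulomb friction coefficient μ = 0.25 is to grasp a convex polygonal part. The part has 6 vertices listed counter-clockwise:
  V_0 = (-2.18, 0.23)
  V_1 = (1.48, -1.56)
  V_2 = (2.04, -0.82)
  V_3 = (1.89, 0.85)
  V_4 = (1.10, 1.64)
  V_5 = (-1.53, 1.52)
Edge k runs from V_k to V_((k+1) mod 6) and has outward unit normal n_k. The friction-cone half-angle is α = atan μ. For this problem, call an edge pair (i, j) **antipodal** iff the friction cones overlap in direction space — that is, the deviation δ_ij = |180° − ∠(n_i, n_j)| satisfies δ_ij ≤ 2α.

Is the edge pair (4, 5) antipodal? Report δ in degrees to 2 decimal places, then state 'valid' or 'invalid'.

δ = 119.35°, invalid

α = atan 0.25 = 14.04°;  2α = 28.07°
edge 4: e_4 = (-2.63, -0.12);  n_4 = (-0.0456, +0.9990)
edge 5: e_5 = (-0.65, -1.29);  n_5 = (-0.8930, +0.4500)
∠(n_4, n_5) = 60.65°
δ = |180° − 60.65°| = 119.35°
119.35° > 2α = 28.07°  →  invalid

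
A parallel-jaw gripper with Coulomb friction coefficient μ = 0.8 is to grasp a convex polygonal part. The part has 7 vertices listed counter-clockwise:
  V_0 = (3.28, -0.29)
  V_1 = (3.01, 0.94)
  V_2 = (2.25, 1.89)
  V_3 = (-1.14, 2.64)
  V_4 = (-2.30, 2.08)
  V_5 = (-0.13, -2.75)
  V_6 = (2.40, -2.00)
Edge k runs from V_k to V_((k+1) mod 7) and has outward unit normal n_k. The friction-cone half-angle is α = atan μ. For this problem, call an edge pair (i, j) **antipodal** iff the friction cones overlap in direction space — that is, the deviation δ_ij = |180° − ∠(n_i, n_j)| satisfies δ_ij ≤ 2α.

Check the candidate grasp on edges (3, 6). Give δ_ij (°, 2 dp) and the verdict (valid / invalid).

δ = 37.00°, valid

α = atan 0.8 = 38.66°;  2α = 77.32°
edge 3: e_3 = (-1.16, -0.56);  n_3 = (-0.4347, +0.9006)
edge 6: e_6 = (+0.88, +1.71);  n_6 = (+0.8892, -0.4576)
∠(n_3, n_6) = 143.00°
δ = |180° − 143.00°| = 37.00°
37.00° ≤ 2α = 77.32°  →  valid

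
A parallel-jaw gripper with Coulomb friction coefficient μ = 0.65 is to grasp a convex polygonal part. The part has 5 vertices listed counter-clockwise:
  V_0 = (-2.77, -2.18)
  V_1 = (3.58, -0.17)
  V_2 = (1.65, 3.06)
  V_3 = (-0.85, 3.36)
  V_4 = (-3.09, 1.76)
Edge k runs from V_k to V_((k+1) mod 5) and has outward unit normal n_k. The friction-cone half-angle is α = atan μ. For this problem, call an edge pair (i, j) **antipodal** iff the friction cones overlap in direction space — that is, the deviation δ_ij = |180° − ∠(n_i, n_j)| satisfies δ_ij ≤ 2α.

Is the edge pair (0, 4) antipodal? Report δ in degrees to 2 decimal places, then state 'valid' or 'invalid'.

α = atan 0.65 = 33.02°;  2α = 66.05°
edge 0: e_0 = (+6.35, +2.01);  n_0 = (+0.3018, -0.9534)
edge 4: e_4 = (+0.32, -3.94);  n_4 = (-0.9967, -0.0810)
∠(n_0, n_4) = 102.92°
δ = |180° − 102.92°| = 77.08°
77.08° > 2α = 66.05°  →  invalid

δ = 77.08°, invalid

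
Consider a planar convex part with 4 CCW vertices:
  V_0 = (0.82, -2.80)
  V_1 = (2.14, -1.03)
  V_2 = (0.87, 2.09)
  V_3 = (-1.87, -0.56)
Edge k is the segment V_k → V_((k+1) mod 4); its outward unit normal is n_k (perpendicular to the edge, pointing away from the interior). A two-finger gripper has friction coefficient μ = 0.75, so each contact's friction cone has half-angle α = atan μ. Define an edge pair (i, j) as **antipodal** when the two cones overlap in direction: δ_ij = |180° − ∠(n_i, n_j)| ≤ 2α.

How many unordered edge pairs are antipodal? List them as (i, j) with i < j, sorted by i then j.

α = atan 0.75 = 36.87°;  2α = 73.74°
n_0 = (+0.8016, -0.5978)
n_1 = (+0.9262, +0.3770)
n_2 = (-0.6952, +0.7188)
n_3 = (-0.6399, -0.7685)
  (0,1): δ = 121.14°  ·
  (0,2): δ = 9.24°  ✓
  (0,3): δ = 86.93°  ·
  (1,2): δ = 68.11°  ✓
  (1,3): δ = 28.07°  ✓
  (2,3): δ = 83.83°  ·
antipodal pairs: 3

count = 3; pairs: (0,2), (1,2), (1,3)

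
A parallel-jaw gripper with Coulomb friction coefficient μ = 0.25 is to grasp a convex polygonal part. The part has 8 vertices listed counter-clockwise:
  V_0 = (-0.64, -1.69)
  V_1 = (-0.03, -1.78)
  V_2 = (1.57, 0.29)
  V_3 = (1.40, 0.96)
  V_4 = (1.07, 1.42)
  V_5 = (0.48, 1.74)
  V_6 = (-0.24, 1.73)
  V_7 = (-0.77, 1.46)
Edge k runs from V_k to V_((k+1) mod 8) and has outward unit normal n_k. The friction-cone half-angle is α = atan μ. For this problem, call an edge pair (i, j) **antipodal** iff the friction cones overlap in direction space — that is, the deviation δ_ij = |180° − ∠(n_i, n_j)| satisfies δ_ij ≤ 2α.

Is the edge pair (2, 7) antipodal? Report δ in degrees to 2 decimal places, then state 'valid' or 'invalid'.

α = atan 0.25 = 14.04°;  2α = 28.07°
edge 2: e_2 = (-0.17, +0.67);  n_2 = (+0.9693, +0.2459)
edge 7: e_7 = (+0.13, -3.15);  n_7 = (-0.9991, -0.0412)
∠(n_2, n_7) = 168.13°
δ = |180° − 168.13°| = 11.87°
11.87° ≤ 2α = 28.07°  →  valid

δ = 11.87°, valid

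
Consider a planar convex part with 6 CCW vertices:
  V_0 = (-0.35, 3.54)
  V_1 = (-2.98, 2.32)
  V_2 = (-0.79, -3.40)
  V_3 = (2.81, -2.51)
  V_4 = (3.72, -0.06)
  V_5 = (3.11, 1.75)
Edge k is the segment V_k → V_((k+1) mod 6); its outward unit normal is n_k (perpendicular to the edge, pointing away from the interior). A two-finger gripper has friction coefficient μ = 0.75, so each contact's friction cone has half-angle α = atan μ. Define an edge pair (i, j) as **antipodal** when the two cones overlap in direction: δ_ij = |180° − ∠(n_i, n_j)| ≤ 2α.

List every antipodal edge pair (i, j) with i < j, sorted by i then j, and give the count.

α = atan 0.75 = 36.87°;  2α = 73.74°
n_0 = (-0.4208, +0.9072)
n_1 = (-0.9339, -0.3576)
n_2 = (+0.2400, -0.9708)
n_3 = (+0.9374, -0.3482)
n_4 = (+0.9476, +0.3194)
n_5 = (+0.4595, +0.8882)
  (0,1): δ = 93.94°  ·
  (0,2): δ = 11.00°  ✓
  (0,3): δ = 44.74°  ✓
  (0,4): δ = 83.74°  ·
  (0,5): δ = 127.76°  ·
  (1,2): δ = 97.06°  ·
  (1,3): δ = 41.33°  ✓
  (1,4): δ = 2.33°  ✓
  (1,5): δ = 41.70°  ✓
  (2,3): δ = 124.26°  ·
  (2,4): δ = 85.26°  ·
  (2,5): δ = 41.24°  ✓
  (3,4): δ = 141.00°  ·
  (3,5): δ = 96.98°  ·
  (4,5): δ = 135.98°  ·
antipodal pairs: 6

count = 6; pairs: (0,2), (0,3), (1,3), (1,4), (1,5), (2,5)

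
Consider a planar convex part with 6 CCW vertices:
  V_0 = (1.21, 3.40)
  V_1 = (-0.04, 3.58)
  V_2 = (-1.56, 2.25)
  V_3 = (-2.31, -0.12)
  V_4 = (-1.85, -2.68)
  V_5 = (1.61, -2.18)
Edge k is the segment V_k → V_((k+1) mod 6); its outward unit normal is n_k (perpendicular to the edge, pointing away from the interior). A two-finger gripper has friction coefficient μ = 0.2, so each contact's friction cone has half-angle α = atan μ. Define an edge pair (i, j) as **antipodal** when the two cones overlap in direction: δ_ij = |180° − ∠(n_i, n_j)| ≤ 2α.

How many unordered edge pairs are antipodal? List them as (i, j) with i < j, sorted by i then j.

count = 3; pairs: (0,4), (2,5), (3,5)

α = atan 0.2 = 11.31°;  2α = 22.62°
n_0 = (+0.1425, +0.9898)
n_1 = (-0.6585, +0.7526)
n_2 = (-0.9534, +0.3017)
n_3 = (-0.9842, -0.1769)
n_4 = (+0.1430, -0.9897)
n_5 = (+0.9974, +0.0715)
  (0,1): δ = 130.62°  ·
  (0,2): δ = 99.37°  ·
  (0,3): δ = 71.62°  ·
  (0,4): δ = 16.42°  ✓
  (0,5): δ = 102.29°  ·
  (1,2): δ = 148.75°  ·
  (1,3): δ = 121.00°  ·
  (1,4): δ = 32.96°  ·
  (1,5): δ = 52.91°  ·
  (2,3): δ = 152.25°  ·
  (2,4): δ = 64.22°  ·
  (2,5): δ = 21.66°  ✓
  (3,4): δ = 91.96°  ·
  (3,5): δ = 6.09°  ✓
  (4,5): δ = 94.12°  ·
antipodal pairs: 3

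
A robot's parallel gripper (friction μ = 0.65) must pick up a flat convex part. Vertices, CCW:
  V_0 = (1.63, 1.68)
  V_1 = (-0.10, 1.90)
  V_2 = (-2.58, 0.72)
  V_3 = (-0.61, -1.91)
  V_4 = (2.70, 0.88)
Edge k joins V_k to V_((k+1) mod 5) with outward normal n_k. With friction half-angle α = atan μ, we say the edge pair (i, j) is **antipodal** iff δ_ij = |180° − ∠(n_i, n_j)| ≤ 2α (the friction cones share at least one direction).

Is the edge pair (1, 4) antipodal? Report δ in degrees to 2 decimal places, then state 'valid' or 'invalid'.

α = atan 0.65 = 33.02°;  2α = 66.05°
edge 1: e_1 = (-2.48, -1.18);  n_1 = (-0.4297, +0.9030)
edge 4: e_4 = (-1.07, +0.80);  n_4 = (+0.5988, +0.8009)
∠(n_1, n_4) = 62.23°
δ = |180° − 62.23°| = 117.77°
117.77° > 2α = 66.05°  →  invalid

δ = 117.77°, invalid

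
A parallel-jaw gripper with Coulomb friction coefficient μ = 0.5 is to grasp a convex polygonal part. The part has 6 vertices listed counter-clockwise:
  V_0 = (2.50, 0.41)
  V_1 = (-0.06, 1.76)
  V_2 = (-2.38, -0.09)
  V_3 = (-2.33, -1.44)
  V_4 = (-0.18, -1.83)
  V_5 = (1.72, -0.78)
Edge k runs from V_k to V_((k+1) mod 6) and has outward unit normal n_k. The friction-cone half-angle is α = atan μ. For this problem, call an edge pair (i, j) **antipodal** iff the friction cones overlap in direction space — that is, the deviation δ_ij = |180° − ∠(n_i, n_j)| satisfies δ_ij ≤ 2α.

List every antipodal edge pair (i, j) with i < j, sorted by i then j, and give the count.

α = atan 0.5 = 26.57°;  2α = 53.13°
n_0 = (+0.4665, +0.8845)
n_1 = (-0.6235, +0.7819)
n_2 = (-0.9993, -0.0370)
n_3 = (-0.1785, -0.9839)
n_4 = (+0.4837, -0.8752)
n_5 = (+0.8364, -0.5482)
  (0,1): δ = 113.63°  ·
  (0,2): δ = 60.07°  ·
  (0,3): δ = 17.52°  ✓
  (0,4): δ = 56.73°  ·
  (0,5): δ = 84.56°  ·
  (1,2): δ = 126.45°  ·
  (1,3): δ = 48.85°  ✓
  (1,4): δ = 9.64°  ✓
  (1,5): δ = 18.19°  ✓
  (2,3): δ = 102.40°  ·
  (2,4): δ = 63.19°  ·
  (2,5): δ = 35.36°  ✓
  (3,4): δ = 140.79°  ·
  (3,5): δ = 112.96°  ·
  (4,5): δ = 152.17°  ·
antipodal pairs: 5

count = 5; pairs: (0,3), (1,3), (1,4), (1,5), (2,5)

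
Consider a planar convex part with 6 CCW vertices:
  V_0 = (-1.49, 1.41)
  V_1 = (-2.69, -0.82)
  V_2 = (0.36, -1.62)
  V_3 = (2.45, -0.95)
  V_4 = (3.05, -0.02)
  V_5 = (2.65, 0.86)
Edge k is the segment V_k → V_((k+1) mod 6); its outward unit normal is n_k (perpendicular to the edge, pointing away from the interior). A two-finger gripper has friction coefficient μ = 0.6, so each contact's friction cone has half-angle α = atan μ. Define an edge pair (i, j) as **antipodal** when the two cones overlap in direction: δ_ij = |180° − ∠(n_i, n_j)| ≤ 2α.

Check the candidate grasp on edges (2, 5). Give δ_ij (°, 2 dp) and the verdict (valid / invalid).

δ = 25.34°, valid

α = atan 0.6 = 30.96°;  2α = 61.93°
edge 2: e_2 = (+2.09, +0.67);  n_2 = (+0.3053, -0.9523)
edge 5: e_5 = (-4.14, +0.55);  n_5 = (+0.1317, +0.9913)
∠(n_2, n_5) = 154.66°
δ = |180° − 154.66°| = 25.34°
25.34° ≤ 2α = 61.93°  →  valid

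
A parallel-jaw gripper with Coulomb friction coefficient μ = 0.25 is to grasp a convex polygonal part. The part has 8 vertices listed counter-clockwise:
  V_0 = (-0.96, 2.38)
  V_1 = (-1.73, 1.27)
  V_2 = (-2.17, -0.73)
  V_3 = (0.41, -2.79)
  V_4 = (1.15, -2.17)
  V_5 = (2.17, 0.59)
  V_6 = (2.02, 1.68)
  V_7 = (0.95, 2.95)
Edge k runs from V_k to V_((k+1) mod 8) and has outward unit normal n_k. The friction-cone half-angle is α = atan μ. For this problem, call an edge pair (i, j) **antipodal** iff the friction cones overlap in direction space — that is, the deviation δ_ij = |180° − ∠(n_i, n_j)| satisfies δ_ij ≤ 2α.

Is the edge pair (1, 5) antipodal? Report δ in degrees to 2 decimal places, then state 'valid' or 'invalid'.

α = atan 0.25 = 14.04°;  2α = 28.07°
edge 1: e_1 = (-0.44, -2.00);  n_1 = (-0.9766, +0.2149)
edge 5: e_5 = (-0.15, +1.09);  n_5 = (+0.9907, +0.1363)
∠(n_1, n_5) = 159.76°
δ = |180° − 159.76°| = 20.24°
20.24° ≤ 2α = 28.07°  →  valid

δ = 20.24°, valid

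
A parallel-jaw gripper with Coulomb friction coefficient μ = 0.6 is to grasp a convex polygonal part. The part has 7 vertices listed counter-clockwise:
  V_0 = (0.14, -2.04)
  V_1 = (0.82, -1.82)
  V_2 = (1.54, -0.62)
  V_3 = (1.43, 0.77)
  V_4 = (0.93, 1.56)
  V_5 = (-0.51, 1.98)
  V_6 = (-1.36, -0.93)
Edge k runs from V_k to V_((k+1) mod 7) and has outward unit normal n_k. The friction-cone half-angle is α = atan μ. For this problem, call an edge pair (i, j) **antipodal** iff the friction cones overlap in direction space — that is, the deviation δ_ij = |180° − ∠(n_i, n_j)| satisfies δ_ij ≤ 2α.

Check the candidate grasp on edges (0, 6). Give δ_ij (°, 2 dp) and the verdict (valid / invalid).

α = atan 0.6 = 30.96°;  2α = 61.93°
edge 0: e_0 = (+0.68, +0.22);  n_0 = (+0.3078, -0.9514)
edge 6: e_6 = (+1.50, -1.11);  n_6 = (-0.5948, -0.8038)
∠(n_0, n_6) = 54.43°
δ = |180° − 54.43°| = 125.57°
125.57° > 2α = 61.93°  →  invalid

δ = 125.57°, invalid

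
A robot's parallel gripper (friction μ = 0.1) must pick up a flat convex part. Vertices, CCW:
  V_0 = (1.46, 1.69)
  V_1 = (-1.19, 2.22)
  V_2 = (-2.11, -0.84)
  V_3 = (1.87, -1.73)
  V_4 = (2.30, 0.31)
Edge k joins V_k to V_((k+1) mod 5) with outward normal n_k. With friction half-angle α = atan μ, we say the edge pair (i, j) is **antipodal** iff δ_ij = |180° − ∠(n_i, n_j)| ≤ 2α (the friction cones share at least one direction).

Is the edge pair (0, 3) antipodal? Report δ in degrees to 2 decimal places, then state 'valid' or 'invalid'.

α = atan 0.1 = 5.71°;  2α = 11.42°
edge 0: e_0 = (-2.65, +0.53);  n_0 = (+0.1961, +0.9806)
edge 3: e_3 = (+0.43, +2.04);  n_3 = (+0.9785, -0.2063)
∠(n_0, n_3) = 90.59°
δ = |180° − 90.59°| = 89.41°
89.41° > 2α = 11.42°  →  invalid

δ = 89.41°, invalid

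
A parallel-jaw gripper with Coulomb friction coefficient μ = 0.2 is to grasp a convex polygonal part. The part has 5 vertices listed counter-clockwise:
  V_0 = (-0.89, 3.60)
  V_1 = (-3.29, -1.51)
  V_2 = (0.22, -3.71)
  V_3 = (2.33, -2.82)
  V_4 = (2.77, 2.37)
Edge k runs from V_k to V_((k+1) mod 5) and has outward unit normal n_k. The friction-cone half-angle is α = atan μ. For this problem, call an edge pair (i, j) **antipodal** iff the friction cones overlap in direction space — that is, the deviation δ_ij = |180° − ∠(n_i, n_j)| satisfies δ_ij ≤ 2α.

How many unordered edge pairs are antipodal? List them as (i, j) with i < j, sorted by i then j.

count = 2; pairs: (0,3), (1,4)

α = atan 0.2 = 11.31°;  2α = 22.62°
n_0 = (-0.9051, +0.4251)
n_1 = (-0.5311, -0.8473)
n_2 = (+0.3886, -0.9214)
n_3 = (+0.9964, -0.0845)
n_4 = (+0.3186, +0.9479)
  (0,1): δ = 96.92°  ·
  (0,2): δ = 41.97°  ·
  (0,3): δ = 20.31°  ✓
  (0,4): δ = 96.58°  ·
  (1,2): δ = 125.05°  ·
  (1,3): δ = 62.77°  ·
  (1,4): δ = 13.50°  ✓
  (2,3): δ = 117.72°  ·
  (2,4): δ = 41.45°  ·
  (3,4): δ = 103.73°  ·
antipodal pairs: 2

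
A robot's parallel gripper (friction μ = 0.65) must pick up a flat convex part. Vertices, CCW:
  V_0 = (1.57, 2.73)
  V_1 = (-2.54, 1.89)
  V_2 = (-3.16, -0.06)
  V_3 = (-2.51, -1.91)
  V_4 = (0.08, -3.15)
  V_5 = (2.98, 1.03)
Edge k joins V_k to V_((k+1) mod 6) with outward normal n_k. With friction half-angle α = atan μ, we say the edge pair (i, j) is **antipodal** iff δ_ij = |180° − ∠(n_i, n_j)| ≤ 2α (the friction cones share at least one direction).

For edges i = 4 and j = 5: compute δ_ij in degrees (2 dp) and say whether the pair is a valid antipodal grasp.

α = atan 0.65 = 33.02°;  2α = 66.05°
edge 4: e_4 = (+2.90, +4.18);  n_4 = (+0.8216, -0.5700)
edge 5: e_5 = (-1.41, +1.70);  n_5 = (+0.7697, +0.6384)
∠(n_4, n_5) = 74.42°
δ = |180° − 74.42°| = 105.58°
105.58° > 2α = 66.05°  →  invalid

δ = 105.58°, invalid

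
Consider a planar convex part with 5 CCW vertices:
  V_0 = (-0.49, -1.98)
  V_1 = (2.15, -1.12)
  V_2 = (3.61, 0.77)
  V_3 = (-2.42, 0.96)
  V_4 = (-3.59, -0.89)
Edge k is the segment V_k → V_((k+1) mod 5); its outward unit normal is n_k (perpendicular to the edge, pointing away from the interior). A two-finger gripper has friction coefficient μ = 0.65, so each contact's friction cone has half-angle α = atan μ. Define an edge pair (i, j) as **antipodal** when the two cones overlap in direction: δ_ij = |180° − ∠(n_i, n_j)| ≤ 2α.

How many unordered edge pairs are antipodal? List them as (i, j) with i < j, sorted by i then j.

count = 5; pairs: (0,2), (0,3), (1,2), (1,3), (2,4)

α = atan 0.65 = 33.02°;  2α = 66.05°
n_0 = (+0.3097, -0.9508)
n_1 = (+0.7914, -0.6113)
n_2 = (+0.0315, +0.9995)
n_3 = (-0.8452, +0.5345)
n_4 = (-0.3317, -0.9434)
  (0,1): δ = 145.73°  ·
  (0,2): δ = 19.85°  ✓
  (0,3): δ = 39.65°  ✓
  (0,4): δ = 142.58°  ·
  (1,2): δ = 54.12°  ✓
  (1,3): δ = 5.38°  ✓
  (1,4): δ = 108.31°  ·
  (2,3): δ = 120.51°  ·
  (2,4): δ = 17.57°  ✓
  (3,4): δ = 77.06°  ·
antipodal pairs: 5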